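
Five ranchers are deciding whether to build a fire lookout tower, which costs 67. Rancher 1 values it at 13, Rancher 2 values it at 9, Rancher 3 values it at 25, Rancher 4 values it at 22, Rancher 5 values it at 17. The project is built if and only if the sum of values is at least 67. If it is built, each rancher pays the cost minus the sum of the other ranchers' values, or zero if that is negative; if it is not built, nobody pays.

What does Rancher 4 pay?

3

Total value 86 ≥ cost 67, so the project is built.
The other ranchers' values sum to 64.
Cost minus that sum is 67 - 64 = 3.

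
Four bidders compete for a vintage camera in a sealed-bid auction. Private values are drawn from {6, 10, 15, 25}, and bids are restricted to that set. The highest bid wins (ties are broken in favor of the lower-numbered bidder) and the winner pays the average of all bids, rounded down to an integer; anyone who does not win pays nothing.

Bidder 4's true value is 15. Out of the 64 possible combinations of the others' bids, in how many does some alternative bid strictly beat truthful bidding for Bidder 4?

10

Others bid (6, 6, 6): truth gives 7; bid 10 gives 8 > 7. Violating.
Others bid (6, 6, 15): truth gives 0; bid 25 gives 2 > 0. Violating.
Others bid (6, 10, 15): truth gives 0; bid 25 gives 1 > 0. Violating.
Others bid (6, 15, 6): truth gives 0; bid 25 gives 2 > 0. Violating.
Others bid (6, 6, 10): truth gives 6; no alternative beats it.
Others bid (6, 6, 25): truth gives 0; no alternative beats it.
(Checking all 64 profiles: 10 have a profitable deviation, 54 do not.)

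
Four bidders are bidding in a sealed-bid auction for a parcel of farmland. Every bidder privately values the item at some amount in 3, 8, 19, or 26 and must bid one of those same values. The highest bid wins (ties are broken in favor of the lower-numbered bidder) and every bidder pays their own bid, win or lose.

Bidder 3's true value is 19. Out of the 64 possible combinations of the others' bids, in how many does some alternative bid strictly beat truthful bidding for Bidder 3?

54

Others bid (3, 3, 3): truth gives 0; bid 8 gives 11 > 0. Violating.
Others bid (3, 3, 8): truth gives 0; bid 8 gives 11 > 0. Violating.
Others bid (3, 3, 26): truth gives -19; bid 3 gives -3 > -19. Violating.
Others bid (3, 8, 26): truth gives -19; bid 3 gives -3 > -19. Violating.
Others bid (3, 3, 19): truth gives 0; no alternative beats it.
Others bid (3, 8, 3): truth gives 0; no alternative beats it.
(Checking all 64 profiles: 54 have a profitable deviation, 10 do not.)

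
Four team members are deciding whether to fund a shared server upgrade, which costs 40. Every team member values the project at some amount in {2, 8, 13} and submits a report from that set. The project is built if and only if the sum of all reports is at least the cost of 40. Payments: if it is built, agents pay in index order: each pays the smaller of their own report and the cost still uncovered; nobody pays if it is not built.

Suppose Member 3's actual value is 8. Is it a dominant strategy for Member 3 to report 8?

No

Consider the case where Member 1 reports 13, Member 2 reports 13 and Member 4 reports 13.
Truthful report 8: project built, pays 8, utility 8 - 8 = 0.
Report 2 instead: project built, pays 2, utility 8 - 2 = 6.
Since 6 > 0, reporting 2 is strictly better here, so truthful reporting is not dominant.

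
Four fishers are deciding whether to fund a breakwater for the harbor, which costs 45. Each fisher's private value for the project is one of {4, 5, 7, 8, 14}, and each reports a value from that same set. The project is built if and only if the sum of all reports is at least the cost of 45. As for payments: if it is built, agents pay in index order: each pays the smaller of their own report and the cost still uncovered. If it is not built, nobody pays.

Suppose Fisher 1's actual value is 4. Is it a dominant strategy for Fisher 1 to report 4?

Check each profile of the others' reports and compare truth against every alternative report.
Others report (14, 14, 14): truth gives 0, best alternative gives -1.
Others report (4, 4, 4): truth gives 0, best alternative gives 0.
Others report (4, 4, 5): truth gives 0, best alternative gives 0.
Others report (4, 4, 7): truth gives 0, best alternative gives 0.
Others report (4, 4, 8): truth gives 0, best alternative gives 0.
Others report (4, 4, 14): truth gives 0, best alternative gives 0.
(Remaining 119 profiles checked similarly; truth is weakly best in each.)
In every case the truthful report is at least as good as any alternative, so it is a dominant strategy.

Yes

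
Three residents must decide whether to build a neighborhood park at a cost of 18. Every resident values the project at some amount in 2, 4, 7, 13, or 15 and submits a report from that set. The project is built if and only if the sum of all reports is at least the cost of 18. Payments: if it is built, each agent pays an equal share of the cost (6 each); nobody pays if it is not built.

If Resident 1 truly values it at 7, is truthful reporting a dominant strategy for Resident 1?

No

Consider the case where Resident 2 reports 2 and Resident 3 reports 2.
Truthful report 7: project not built, utility 0.
Report 15 instead: project built, pays 6, utility 7 - 6 = 1.
Since 1 > 0, reporting 15 is strictly better here, so truthful reporting is not dominant.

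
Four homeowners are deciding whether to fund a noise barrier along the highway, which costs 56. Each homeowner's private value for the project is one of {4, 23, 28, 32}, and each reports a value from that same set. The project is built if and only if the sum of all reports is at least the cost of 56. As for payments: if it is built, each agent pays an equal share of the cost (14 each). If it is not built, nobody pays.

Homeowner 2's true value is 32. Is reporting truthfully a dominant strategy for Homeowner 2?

Check each profile of the others' reports and compare truth against every alternative report.
Others report (4, 4, 23): truth gives 18, best alternative gives 18.
Others report (4, 4, 28): truth gives 18, best alternative gives 18.
Others report (4, 4, 32): truth gives 18, best alternative gives 18.
Others report (4, 23, 4): truth gives 18, best alternative gives 18.
Others report (4, 23, 23): truth gives 18, best alternative gives 18.
Others report (4, 23, 28): truth gives 18, best alternative gives 18.
(Remaining 58 profiles checked similarly; truth is weakly best in each.)
In every case the truthful report is at least as good as any alternative, so it is a dominant strategy.

Yes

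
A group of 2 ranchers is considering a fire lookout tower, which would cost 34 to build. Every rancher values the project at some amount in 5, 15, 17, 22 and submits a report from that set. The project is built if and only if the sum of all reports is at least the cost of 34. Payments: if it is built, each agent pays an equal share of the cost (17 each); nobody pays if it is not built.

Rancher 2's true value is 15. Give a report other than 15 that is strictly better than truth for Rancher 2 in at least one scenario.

Suppose Rancher 1 reports 22.
Report 15: project built, pays 17, utility 15 - 17 = -2.
Report 5: project not built, utility 0.
So reporting 5 beats truth here (0 > -2).

5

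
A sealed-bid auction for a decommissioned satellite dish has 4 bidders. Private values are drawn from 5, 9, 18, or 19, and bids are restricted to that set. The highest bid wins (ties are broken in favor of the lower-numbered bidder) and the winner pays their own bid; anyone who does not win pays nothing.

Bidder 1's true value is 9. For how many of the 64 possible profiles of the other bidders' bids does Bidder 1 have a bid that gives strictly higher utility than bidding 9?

1

Others bid (5, 5, 5): truth gives 0; bid 5 gives 4 > 0. Violating.
Others bid (5, 5, 9): truth gives 0; no alternative beats it.
Others bid (5, 5, 18): truth gives 0; no alternative beats it.
(Checking all 64 profiles: 1 has a profitable deviation, 63 do not.)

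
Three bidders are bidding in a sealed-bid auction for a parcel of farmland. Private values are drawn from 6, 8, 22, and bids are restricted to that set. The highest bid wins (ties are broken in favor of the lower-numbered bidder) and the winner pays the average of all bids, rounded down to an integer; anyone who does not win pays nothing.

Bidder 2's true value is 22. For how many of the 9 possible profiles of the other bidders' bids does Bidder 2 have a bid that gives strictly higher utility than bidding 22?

Others bid (6, 6): truth gives 11; bid 8 gives 16 > 11. Violating.
Others bid (6, 8): truth gives 10; bid 8 gives 15 > 10. Violating.
Others bid (6, 22): truth gives 6; no alternative beats it.
Others bid (8, 6): truth gives 10; no alternative beats it.
(Checking all 9 profiles: 2 have a profitable deviation, 7 do not.)

2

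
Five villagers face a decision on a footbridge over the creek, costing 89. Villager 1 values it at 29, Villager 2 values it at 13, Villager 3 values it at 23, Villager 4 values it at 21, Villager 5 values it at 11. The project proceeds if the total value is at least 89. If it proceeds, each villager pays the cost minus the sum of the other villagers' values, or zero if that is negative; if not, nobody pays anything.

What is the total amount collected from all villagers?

Total value 97 ≥ cost 89, so it is built.
Villager 1: others sum to 68; max(0, 89 - 68) = 21.
Villager 2: others sum to 84; max(0, 89 - 84) = 5.
Villager 3: others sum to 74; max(0, 89 - 74) = 15.
Villager 4: others sum to 76; max(0, 89 - 76) = 13.
Villager 5: others sum to 86; max(0, 89 - 86) = 3.
Total collected = 21 + 5 + 15 + 13 + 3 = 57.

57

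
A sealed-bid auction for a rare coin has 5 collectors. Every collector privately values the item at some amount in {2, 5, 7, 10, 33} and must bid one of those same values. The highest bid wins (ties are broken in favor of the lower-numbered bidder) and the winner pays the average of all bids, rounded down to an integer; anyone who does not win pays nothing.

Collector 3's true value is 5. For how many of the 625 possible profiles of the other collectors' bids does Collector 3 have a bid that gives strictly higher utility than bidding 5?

Others bid (2, 2, 2, 7): truth gives 0; bid 7 gives 1 > 0. Violating.
Others bid (2, 2, 5, 7): truth gives 0; bid 7 gives 1 > 0. Violating.
Others bid (2, 2, 7, 2): truth gives 0; bid 7 gives 1 > 0. Violating.
Others bid (2, 2, 7, 5): truth gives 0; bid 7 gives 1 > 0. Violating.
Others bid (2, 2, 2, 2): truth gives 3; no alternative beats it.
Others bid (2, 2, 2, 5): truth gives 2; no alternative beats it.
(Checking all 625 profiles: 21 have a profitable deviation, 604 do not.)

21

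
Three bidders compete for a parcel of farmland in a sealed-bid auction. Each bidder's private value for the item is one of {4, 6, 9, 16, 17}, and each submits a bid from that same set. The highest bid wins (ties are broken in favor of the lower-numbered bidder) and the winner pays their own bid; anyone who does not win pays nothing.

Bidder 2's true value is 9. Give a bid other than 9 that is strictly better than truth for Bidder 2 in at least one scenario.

Suppose Bidder 1 bids 4 and Bidder 3 bids 4.
Bid 9: wins, pays 9, utility 9 - 9 = 0.
Bid 6: wins, pays 6, utility 9 - 6 = 3.
So bidding 6 beats truth here (3 > 0).

6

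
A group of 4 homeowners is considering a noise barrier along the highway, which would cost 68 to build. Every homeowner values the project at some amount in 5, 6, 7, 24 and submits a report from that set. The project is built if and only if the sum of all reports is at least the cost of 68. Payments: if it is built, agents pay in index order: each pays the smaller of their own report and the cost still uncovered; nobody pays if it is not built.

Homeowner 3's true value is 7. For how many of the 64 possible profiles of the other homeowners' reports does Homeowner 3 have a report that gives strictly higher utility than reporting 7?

Others report (24, 24, 24): truth gives 0; report 5 gives 2 > 0. Violating.
Others report (5, 5, 5): truth gives 0; no alternative beats it.
Others report (5, 5, 6): truth gives 0; no alternative beats it.
(Checking all 64 profiles: 1 has a profitable deviation, 63 do not.)

1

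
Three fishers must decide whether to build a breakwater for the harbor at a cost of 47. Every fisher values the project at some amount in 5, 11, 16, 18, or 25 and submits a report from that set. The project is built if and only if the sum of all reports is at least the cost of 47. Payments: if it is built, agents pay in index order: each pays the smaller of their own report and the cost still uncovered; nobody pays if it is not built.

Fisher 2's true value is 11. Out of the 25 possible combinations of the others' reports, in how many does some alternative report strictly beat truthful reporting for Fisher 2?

Others report (18, 25): truth gives 0; report 5 gives 6 > 0. Violating.
Others report (25, 18): truth gives 0; report 5 gives 6 > 0. Violating.
Others report (25, 25): truth gives 0; report 5 gives 6 > 0. Violating.
Others report (5, 5): truth gives 0; no alternative beats it.
Others report (5, 11): truth gives 0; no alternative beats it.
(Checking all 25 profiles: 3 have a profitable deviation, 22 do not.)

3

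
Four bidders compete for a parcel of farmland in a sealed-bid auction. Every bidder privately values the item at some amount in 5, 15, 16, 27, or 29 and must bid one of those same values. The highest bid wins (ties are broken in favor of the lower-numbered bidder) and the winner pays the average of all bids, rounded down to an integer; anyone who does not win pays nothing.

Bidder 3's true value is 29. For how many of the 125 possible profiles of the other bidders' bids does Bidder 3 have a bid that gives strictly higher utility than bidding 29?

25

Others bid (5, 5, 5): truth gives 18; bid 15 gives 22 > 18. Violating.
Others bid (5, 5, 15): truth gives 16; bid 15 gives 19 > 16. Violating.
Others bid (5, 5, 16): truth gives 16; bid 16 gives 19 > 16. Violating.
Others bid (5, 15, 5): truth gives 16; bid 16 gives 19 > 16. Violating.
Others bid (5, 5, 27): truth gives 13; no alternative beats it.
Others bid (5, 5, 29): truth gives 12; no alternative beats it.
(Checking all 125 profiles: 25 have a profitable deviation, 100 do not.)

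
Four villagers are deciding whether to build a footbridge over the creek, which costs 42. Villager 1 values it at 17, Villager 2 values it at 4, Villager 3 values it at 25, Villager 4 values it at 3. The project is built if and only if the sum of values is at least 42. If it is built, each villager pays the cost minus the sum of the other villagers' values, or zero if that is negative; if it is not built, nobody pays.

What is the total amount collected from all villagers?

28

Total value 49 ≥ cost 42, so it is built.
Villager 1: others sum to 32; max(0, 42 - 32) = 10.
Villager 2: others sum to 45; max(0, 42 - 45) = 0.
Villager 3: others sum to 24; max(0, 42 - 24) = 18.
Villager 4: others sum to 46; max(0, 42 - 46) = 0.
Total collected = 10 + 0 + 18 + 0 = 28.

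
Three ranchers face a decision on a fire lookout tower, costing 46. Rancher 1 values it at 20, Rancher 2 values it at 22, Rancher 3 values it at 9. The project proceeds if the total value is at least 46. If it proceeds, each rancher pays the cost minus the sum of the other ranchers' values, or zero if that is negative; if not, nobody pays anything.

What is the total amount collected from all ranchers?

36

Total value 51 ≥ cost 46, so it is built.
Rancher 1: others sum to 31; max(0, 46 - 31) = 15.
Rancher 2: others sum to 29; max(0, 46 - 29) = 17.
Rancher 3: others sum to 42; max(0, 46 - 42) = 4.
Total collected = 15 + 17 + 4 = 36.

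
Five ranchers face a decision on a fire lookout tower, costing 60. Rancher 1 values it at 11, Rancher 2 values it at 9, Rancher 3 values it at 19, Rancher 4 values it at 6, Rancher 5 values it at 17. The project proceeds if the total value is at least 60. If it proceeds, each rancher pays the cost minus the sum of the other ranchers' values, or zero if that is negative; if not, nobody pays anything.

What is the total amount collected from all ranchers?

Total value 62 ≥ cost 60, so it is built.
Rancher 1: others sum to 51; max(0, 60 - 51) = 9.
Rancher 2: others sum to 53; max(0, 60 - 53) = 7.
Rancher 3: others sum to 43; max(0, 60 - 43) = 17.
Rancher 4: others sum to 56; max(0, 60 - 56) = 4.
Rancher 5: others sum to 45; max(0, 60 - 45) = 15.
Total collected = 9 + 7 + 17 + 4 + 15 = 52.

52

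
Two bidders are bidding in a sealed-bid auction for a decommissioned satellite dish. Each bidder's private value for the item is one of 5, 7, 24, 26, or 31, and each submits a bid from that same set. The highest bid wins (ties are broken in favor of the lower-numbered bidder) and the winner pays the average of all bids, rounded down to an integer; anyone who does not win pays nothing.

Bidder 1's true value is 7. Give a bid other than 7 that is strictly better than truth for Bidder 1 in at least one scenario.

Suppose Bidder 2 bids 5.
Bid 7: wins, pays 6, utility 7 - 6 = 1.
Bid 5: wins, pays 5, utility 7 - 5 = 2.
So bidding 5 beats truth here (2 > 1).

5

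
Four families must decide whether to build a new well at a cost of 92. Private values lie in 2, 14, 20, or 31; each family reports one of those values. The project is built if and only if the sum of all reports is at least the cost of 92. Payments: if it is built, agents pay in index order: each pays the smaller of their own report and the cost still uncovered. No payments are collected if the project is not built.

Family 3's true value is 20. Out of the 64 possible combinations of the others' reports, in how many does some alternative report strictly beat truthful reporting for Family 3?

4

Others report (20, 31, 31): truth gives 0; report 14 gives 6 > 0. Violating.
Others report (31, 20, 31): truth gives 0; report 14 gives 6 > 0. Violating.
Others report (31, 31, 20): truth gives 0; report 14 gives 6 > 0. Violating.
Others report (31, 31, 31): truth gives 0; report 2 gives 18 > 0. Violating.
Others report (2, 2, 2): truth gives 0; no alternative beats it.
Others report (2, 2, 14): truth gives 0; no alternative beats it.
(Checking all 64 profiles: 4 have a profitable deviation, 60 do not.)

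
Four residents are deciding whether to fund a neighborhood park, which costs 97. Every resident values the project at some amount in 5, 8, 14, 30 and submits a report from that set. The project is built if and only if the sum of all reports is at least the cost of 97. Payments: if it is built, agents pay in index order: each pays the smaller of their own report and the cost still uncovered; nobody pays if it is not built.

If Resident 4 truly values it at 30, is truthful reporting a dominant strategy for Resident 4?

Yes

Check each profile of the others' reports and compare truth against every alternative report.
Others report (14, 30, 30): truth gives 7, best alternative gives 0.
Others report (30, 14, 30): truth gives 7, best alternative gives 0.
Others report (30, 30, 14): truth gives 7, best alternative gives 0.
Others report (8, 30, 30): truth gives 1, best alternative gives 0.
Others report (30, 8, 30): truth gives 1, best alternative gives 0.
Others report (30, 30, 8): truth gives 1, best alternative gives 0.
(Remaining 58 profiles checked similarly; truth is weakly best in each.)
In every case the truthful report is at least as good as any alternative, so it is a dominant strategy.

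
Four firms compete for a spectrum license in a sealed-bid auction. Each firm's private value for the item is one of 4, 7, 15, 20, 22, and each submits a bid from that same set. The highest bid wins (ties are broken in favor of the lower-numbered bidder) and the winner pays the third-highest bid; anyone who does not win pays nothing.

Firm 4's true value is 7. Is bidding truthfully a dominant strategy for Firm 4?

No

Consider the case where Firm 1 bids 4, Firm 2 bids 4 and Firm 3 bids 7.
Truthful bid 7: loses, pays 0, utility 0.
Bid 15 instead: wins, pays 4, utility 7 - 4 = 3.
Since 3 > 0, bidding 15 is strictly better here, so truthful bidding is not dominant.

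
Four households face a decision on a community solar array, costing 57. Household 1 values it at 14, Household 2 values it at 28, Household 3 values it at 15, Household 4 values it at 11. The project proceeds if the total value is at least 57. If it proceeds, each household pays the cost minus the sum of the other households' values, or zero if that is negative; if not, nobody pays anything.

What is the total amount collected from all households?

Total value 68 ≥ cost 57, so it is built.
Household 1: others sum to 54; max(0, 57 - 54) = 3.
Household 2: others sum to 40; max(0, 57 - 40) = 17.
Household 3: others sum to 53; max(0, 57 - 53) = 4.
Household 4: others sum to 57; max(0, 57 - 57) = 0.
Total collected = 3 + 17 + 4 + 0 = 24.

24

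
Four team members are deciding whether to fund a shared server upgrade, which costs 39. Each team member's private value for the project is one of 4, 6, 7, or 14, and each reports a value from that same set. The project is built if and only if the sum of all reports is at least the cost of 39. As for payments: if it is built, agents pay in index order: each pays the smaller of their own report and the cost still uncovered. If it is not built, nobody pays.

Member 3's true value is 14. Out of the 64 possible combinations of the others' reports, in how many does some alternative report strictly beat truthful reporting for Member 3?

Others report (4, 14, 14): truth gives 0; report 7 gives 7 > 0. Violating.
Others report (6, 14, 14): truth gives 0; report 6 gives 8 > 0. Violating.
Others report (7, 14, 14): truth gives 0; report 4 gives 10 > 0. Violating.
Others report (14, 4, 14): truth gives 0; report 7 gives 7 > 0. Violating.
Others report (4, 4, 4): truth gives 0; no alternative beats it.
Others report (4, 4, 6): truth gives 0; no alternative beats it.
(Checking all 64 profiles: 10 have a profitable deviation, 54 do not.)

10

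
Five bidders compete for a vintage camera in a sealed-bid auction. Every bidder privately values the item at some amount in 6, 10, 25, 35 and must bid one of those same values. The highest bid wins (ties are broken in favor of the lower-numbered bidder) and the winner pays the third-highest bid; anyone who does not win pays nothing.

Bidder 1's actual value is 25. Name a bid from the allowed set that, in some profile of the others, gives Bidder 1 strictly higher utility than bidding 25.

Suppose Bidder 2 bids 6, Bidder 3 bids 6, Bidder 4 bids 6 and Bidder 5 bids 35.
Bid 25: loses, pays 0, utility 0.
Bid 35: wins, pays 6, utility 25 - 6 = 19.
So bidding 35 beats truth here (19 > 0).

35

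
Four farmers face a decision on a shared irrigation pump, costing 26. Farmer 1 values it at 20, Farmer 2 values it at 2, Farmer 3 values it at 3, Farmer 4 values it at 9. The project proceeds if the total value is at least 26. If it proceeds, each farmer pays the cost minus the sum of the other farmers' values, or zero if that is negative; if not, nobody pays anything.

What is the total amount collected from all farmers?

Total value 34 ≥ cost 26, so it is built.
Farmer 1: others sum to 14; max(0, 26 - 14) = 12.
Farmer 2: others sum to 32; max(0, 26 - 32) = 0.
Farmer 3: others sum to 31; max(0, 26 - 31) = 0.
Farmer 4: others sum to 25; max(0, 26 - 25) = 1.
Total collected = 12 + 0 + 0 + 1 = 13.

13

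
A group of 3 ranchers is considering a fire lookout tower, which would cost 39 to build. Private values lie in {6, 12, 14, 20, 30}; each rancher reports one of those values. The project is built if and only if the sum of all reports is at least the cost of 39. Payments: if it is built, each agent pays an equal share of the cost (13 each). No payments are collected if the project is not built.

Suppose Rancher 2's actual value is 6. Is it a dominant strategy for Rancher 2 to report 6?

Yes

Check each profile of the others' reports and compare truth against every alternative report.
Others report (12, 20): truth gives 0, best alternative gives -7.
Others report (14, 14): truth gives 0, best alternative gives -7.
Others report (20, 12): truth gives 0, best alternative gives -7.
Others report (6, 30): truth gives -7, best alternative gives -7.
Others report (12, 30): truth gives -7, best alternative gives -7.
Others report (14, 20): truth gives -7, best alternative gives -7.
(Remaining 19 profiles checked similarly; truth is weakly best in each.)
In every case the truthful report is at least as good as any alternative, so it is a dominant strategy.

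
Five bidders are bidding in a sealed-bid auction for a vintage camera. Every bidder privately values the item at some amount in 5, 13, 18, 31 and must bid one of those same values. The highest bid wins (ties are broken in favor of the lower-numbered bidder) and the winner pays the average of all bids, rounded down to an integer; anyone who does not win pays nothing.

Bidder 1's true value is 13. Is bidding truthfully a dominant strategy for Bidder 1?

Consider the case where Bidder 2 bids 5, Bidder 3 bids 5, Bidder 4 bids 5 and Bidder 5 bids 5.
Truthful bid 13: wins, pays 6, utility 13 - 6 = 7.
Bid 5 instead: wins, pays 5, utility 13 - 5 = 8.
Since 8 > 7, bidding 5 is strictly better here, so truthful bidding is not dominant.

No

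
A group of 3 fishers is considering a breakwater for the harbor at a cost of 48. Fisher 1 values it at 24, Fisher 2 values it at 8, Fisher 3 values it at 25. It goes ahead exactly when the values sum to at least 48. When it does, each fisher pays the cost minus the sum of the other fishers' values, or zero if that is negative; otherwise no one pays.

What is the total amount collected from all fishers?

Total value 57 ≥ cost 48, so it is built.
Fisher 1: others sum to 33; max(0, 48 - 33) = 15.
Fisher 2: others sum to 49; max(0, 48 - 49) = 0.
Fisher 3: others sum to 32; max(0, 48 - 32) = 16.
Total collected = 15 + 0 + 16 = 31.

31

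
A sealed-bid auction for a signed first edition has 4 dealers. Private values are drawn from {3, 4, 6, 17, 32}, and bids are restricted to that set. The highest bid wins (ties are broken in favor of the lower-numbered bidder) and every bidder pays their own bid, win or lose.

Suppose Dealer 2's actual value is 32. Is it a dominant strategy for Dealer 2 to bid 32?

No

Consider the case where Dealer 1 bids 3, Dealer 3 bids 3 and Dealer 4 bids 3.
Truthful bid 32: wins, pays 32, utility 32 - 32 = 0.
Bid 4 instead: wins, pays 4, utility 32 - 4 = 28.
Since 28 > 0, bidding 4 is strictly better here, so truthful bidding is not dominant.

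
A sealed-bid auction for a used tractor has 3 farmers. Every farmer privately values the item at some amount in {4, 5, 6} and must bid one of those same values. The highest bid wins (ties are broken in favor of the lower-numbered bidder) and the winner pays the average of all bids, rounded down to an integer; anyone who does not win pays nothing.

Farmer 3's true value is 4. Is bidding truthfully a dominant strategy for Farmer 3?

Check each profile of the others' bids and compare truth against every alternative bid.
Others bid (4, 4): truth gives 0, best alternative gives 0.
Others bid (4, 5): truth gives 0, best alternative gives 0.
Others bid (4, 6): truth gives 0, best alternative gives 0.
Others bid (5, 4): truth gives 0, best alternative gives 0.
Others bid (5, 5): truth gives 0, best alternative gives 0.
Others bid (5, 6): truth gives 0, best alternative gives 0.
(Remaining 3 profiles checked similarly; truth is weakly best in each.)
In every case the truthful bid is at least as good as any alternative, so it is a dominant strategy.

Yes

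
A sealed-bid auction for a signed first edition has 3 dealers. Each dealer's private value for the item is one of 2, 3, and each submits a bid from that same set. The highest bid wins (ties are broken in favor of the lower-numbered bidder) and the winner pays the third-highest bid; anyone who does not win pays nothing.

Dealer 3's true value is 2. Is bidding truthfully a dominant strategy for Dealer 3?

Yes

Check each profile of the others' bids and compare truth against every alternative bid.
Others bid (2, 2): truth gives 0, best alternative gives 0.
Others bid (2, 3): truth gives 0, best alternative gives 0.
Others bid (3, 2): truth gives 0, best alternative gives 0.
Others bid (3, 3): truth gives 0, best alternative gives 0.
In every case the truthful bid is at least as good as any alternative, so it is a dominant strategy.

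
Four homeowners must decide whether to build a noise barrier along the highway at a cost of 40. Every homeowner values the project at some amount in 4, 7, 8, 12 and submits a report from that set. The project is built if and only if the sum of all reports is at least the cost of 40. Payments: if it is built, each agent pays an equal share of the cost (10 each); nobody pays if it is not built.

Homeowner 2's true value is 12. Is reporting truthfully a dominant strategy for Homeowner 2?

Yes

Check each profile of the others' reports and compare truth against every alternative report.
Others report (4, 12, 12): truth gives 2, best alternative gives 0.
Others report (7, 12, 12): truth gives 2, best alternative gives 0.
Others report (8, 8, 12): truth gives 2, best alternative gives 0.
Others report (8, 12, 8): truth gives 2, best alternative gives 0.
Others report (12, 4, 12): truth gives 2, best alternative gives 0.
Others report (12, 7, 12): truth gives 2, best alternative gives 0.
(Remaining 58 profiles checked similarly; truth is weakly best in each.)
In every case the truthful report is at least as good as any alternative, so it is a dominant strategy.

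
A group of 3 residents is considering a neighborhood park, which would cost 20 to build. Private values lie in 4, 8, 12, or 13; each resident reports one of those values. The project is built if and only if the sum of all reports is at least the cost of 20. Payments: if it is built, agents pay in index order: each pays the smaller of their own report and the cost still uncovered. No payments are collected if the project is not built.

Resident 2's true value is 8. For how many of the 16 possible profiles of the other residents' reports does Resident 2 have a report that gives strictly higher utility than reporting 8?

13

Others report (4, 12): truth gives 0; report 4 gives 4 > 0. Violating.
Others report (4, 13): truth gives 0; report 4 gives 4 > 0. Violating.
Others report (8, 8): truth gives 0; report 4 gives 4 > 0. Violating.
Others report (8, 12): truth gives 0; report 4 gives 4 > 0. Violating.
Others report (4, 4): truth gives 0; no alternative beats it.
Others report (4, 8): truth gives 0; no alternative beats it.
(Checking all 16 profiles: 13 have a profitable deviation, 3 do not.)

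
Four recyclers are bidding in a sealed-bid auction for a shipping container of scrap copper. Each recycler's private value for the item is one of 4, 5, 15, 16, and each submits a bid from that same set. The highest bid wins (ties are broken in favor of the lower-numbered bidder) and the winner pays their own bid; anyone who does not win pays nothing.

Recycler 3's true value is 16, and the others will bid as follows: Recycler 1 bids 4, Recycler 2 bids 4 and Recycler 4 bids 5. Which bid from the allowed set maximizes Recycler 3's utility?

5

Bid 4: loses, pays 0, utility 0.
Bid 5: wins, pays 5, utility 16 - 5 = 11.
Bid 15: wins, pays 15, utility 16 - 15 = 1.
Bid 16: wins, pays 16, utility 16 - 16 = 0.
The best choice is 5 with utility 11.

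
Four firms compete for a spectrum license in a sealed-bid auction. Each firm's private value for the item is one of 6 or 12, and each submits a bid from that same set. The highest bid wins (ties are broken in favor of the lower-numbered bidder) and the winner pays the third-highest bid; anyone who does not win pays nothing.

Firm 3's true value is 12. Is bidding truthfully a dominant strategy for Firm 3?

Check each profile of the others' bids and compare truth against every alternative bid.
Others bid (6, 6, 6): truth gives 6, best alternative gives 0.
Others bid (6, 6, 12): truth gives 6, best alternative gives 0.
Others bid (6, 12, 6): truth gives 0, best alternative gives 0.
Others bid (6, 12, 12): truth gives 0, best alternative gives 0.
Others bid (12, 6, 6): truth gives 0, best alternative gives 0.
Others bid (12, 6, 12): truth gives 0, best alternative gives 0.
(Remaining 2 profiles checked similarly; truth is weakly best in each.)
In every case the truthful bid is at least as good as any alternative, so it is a dominant strategy.

Yes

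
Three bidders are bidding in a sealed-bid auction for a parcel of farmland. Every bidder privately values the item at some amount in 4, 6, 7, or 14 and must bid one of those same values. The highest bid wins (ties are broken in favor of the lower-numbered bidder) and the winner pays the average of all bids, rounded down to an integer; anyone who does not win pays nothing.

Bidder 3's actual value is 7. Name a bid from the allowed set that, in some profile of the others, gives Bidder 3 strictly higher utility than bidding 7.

Suppose Bidder 1 bids 4 and Bidder 2 bids 4.
Bid 7: wins, pays 5, utility 7 - 5 = 2.
Bid 6: wins, pays 4, utility 7 - 4 = 3.
So bidding 6 beats truth here (3 > 2).

6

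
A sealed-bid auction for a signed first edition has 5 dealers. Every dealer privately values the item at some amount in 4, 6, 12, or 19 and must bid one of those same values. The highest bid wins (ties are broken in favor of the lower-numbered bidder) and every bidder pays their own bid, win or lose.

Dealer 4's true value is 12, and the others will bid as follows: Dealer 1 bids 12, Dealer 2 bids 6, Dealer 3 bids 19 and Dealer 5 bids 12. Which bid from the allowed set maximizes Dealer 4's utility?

4

Bid 4: loses but pays 4, utility -4.
Bid 6: loses but pays 6, utility -6.
Bid 12: loses but pays 12, utility -12.
Bid 19: loses but pays 19, utility -19.
The best choice is 4 with utility -4.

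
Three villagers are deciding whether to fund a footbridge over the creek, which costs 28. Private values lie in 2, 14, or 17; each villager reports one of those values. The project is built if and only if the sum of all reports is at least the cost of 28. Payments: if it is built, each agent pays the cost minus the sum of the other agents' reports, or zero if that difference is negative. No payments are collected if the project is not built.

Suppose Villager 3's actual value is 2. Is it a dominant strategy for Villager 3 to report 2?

Yes

Check each profile of the others' reports and compare truth against every alternative report.
Others report (2, 14): truth gives 0, best alternative gives -10.
Others report (14, 2): truth gives 0, best alternative gives -10.
Others report (2, 17): truth gives 0, best alternative gives -7.
Others report (17, 2): truth gives 0, best alternative gives -7.
Others report (14, 14): truth gives 2, best alternative gives 2.
Others report (14, 17): truth gives 2, best alternative gives 2.
(Remaining 3 profiles checked similarly; truth is weakly best in each.)
In every case the truthful report is at least as good as any alternative, so it is a dominant strategy.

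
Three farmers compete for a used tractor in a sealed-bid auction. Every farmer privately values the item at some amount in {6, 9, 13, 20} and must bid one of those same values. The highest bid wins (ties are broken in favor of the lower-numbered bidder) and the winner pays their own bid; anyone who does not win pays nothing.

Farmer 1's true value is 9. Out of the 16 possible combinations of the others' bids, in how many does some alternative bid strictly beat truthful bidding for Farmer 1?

1

Others bid (6, 6): truth gives 0; bid 6 gives 3 > 0. Violating.
Others bid (6, 9): truth gives 0; no alternative beats it.
Others bid (6, 13): truth gives 0; no alternative beats it.
(Checking all 16 profiles: 1 has a profitable deviation, 15 do not.)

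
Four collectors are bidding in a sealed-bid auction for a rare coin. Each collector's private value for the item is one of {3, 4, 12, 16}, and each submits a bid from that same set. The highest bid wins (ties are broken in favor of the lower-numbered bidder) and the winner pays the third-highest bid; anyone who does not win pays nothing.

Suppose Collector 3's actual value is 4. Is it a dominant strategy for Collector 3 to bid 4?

Consider the case where Collector 1 bids 3, Collector 2 bids 3 and Collector 4 bids 12.
Truthful bid 4: loses, pays 0, utility 0.
Bid 12 instead: wins, pays 3, utility 4 - 3 = 1.
Since 1 > 0, bidding 12 is strictly better here, so truthful bidding is not dominant.

No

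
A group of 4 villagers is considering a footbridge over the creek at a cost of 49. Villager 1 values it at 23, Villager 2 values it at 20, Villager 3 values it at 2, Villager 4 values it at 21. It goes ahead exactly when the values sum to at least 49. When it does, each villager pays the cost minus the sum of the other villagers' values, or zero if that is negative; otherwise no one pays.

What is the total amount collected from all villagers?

Total value 66 ≥ cost 49, so it is built.
Villager 1: others sum to 43; max(0, 49 - 43) = 6.
Villager 2: others sum to 46; max(0, 49 - 46) = 3.
Villager 3: others sum to 64; max(0, 49 - 64) = 0.
Villager 4: others sum to 45; max(0, 49 - 45) = 4.
Total collected = 6 + 3 + 0 + 4 = 13.

13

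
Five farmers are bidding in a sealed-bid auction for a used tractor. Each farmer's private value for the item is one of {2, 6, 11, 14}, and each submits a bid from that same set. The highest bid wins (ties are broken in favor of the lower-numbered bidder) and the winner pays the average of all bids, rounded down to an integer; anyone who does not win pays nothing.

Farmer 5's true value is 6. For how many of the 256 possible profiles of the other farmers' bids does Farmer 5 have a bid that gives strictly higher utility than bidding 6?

10

Others bid (2, 2, 2, 6): truth gives 0; bid 11 gives 2 > 0. Violating.
Others bid (2, 2, 6, 2): truth gives 0; bid 11 gives 2 > 0. Violating.
Others bid (2, 2, 6, 6): truth gives 0; bid 11 gives 1 > 0. Violating.
Others bid (2, 6, 2, 2): truth gives 0; bid 11 gives 2 > 0. Violating.
Others bid (2, 2, 2, 2): truth gives 4; no alternative beats it.
Others bid (2, 2, 2, 11): truth gives 0; no alternative beats it.
(Checking all 256 profiles: 10 have a profitable deviation, 246 do not.)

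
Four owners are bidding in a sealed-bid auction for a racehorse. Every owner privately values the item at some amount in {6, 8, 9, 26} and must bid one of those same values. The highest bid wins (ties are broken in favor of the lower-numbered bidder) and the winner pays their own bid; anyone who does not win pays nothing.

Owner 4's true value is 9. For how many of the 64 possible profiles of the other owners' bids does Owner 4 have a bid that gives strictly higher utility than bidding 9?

1

Others bid (6, 6, 6): truth gives 0; bid 8 gives 1 > 0. Violating.
Others bid (6, 6, 8): truth gives 0; no alternative beats it.
Others bid (6, 6, 9): truth gives 0; no alternative beats it.
(Checking all 64 profiles: 1 has a profitable deviation, 63 do not.)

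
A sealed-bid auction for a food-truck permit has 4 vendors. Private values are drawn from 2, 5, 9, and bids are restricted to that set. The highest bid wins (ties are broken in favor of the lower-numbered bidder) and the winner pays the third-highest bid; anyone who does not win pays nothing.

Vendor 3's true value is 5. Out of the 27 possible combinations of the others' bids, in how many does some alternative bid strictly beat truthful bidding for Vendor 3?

3

Others bid (2, 2, 9): truth gives 0; bid 9 gives 3 > 0. Violating.
Others bid (2, 5, 2): truth gives 0; bid 9 gives 3 > 0. Violating.
Others bid (5, 2, 2): truth gives 0; bid 9 gives 3 > 0. Violating.
Others bid (2, 2, 2): truth gives 3; no alternative beats it.
Others bid (2, 2, 5): truth gives 3; no alternative beats it.
(Checking all 27 profiles: 3 have a profitable deviation, 24 do not.)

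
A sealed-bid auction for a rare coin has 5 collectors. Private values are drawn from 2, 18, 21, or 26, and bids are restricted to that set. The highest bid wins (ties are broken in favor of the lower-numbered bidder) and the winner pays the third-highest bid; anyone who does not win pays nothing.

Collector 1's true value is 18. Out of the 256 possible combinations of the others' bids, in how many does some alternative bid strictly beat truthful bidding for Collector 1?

Others bid (2, 2, 2, 21): truth gives 0; bid 21 gives 16 > 0. Violating.
Others bid (2, 2, 2, 26): truth gives 0; bid 26 gives 16 > 0. Violating.
Others bid (2, 2, 21, 2): truth gives 0; bid 21 gives 16 > 0. Violating.
Others bid (2, 2, 26, 2): truth gives 0; bid 26 gives 16 > 0. Violating.
Others bid (2, 2, 2, 2): truth gives 16; no alternative beats it.
Others bid (2, 2, 2, 18): truth gives 16; no alternative beats it.
(Checking all 256 profiles: 8 have a profitable deviation, 248 do not.)

8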